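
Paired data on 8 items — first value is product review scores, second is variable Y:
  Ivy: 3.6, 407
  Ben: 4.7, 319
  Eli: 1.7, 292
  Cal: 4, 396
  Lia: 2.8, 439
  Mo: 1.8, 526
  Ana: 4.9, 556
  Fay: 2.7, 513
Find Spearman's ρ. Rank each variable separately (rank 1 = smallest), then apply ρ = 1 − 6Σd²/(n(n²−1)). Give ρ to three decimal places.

0.167

Ranks of variable 1: 5, 7, 1, 6, 4, 2, 8, 3
Ranks of variable 2: 4, 2, 1, 3, 5, 7, 8, 6
d = r₁ − r₂: 1, 5, 0, 3, -1, -5, 0, -3
d²: 1, 25, 0, 9, 1, 25, 0, 9; Σd² = 70
ρ = 1 − 6·70/(8·63) = 1 − 420/504 = 0.167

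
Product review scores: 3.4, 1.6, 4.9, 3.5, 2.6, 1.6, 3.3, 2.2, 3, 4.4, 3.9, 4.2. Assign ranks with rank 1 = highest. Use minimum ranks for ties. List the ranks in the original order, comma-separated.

Sorted (descending): 4.9, 4.4, 4.2, 3.9, 3.5, 3.4, 3.3, 3, 2.6, 2.2, 1.6, 1.6
The 2 values of 1.6 occupy positions 11–12 → each gets rank 11.

6, 11, 1, 5, 9, 11, 7, 10, 8, 2, 4, 3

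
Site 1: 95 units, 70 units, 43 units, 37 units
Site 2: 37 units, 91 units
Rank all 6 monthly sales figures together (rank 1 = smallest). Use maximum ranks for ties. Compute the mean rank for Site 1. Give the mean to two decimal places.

Sorted (ascending): 37, 37, 43, 70, 91, 95
The 2 values of 37 occupy positions 1–2 → each gets rank 2.
Site 1 values → pooled ranks: 95→6, 70→4, 43→3, 37→2
Mean rank = (6 + 4 + 3 + 2) / 4 = 3.75

3.75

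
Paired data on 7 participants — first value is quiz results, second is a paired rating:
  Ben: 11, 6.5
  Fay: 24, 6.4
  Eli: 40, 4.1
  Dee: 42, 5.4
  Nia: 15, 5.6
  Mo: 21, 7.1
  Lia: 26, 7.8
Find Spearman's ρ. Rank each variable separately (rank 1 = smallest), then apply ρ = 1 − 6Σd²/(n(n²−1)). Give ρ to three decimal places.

Ranks of variable 1: 1, 4, 6, 7, 2, 3, 5
Ranks of variable 2: 5, 4, 1, 2, 3, 6, 7
d = r₁ − r₂: -4, 0, 5, 5, -1, -3, -2
d²: 16, 0, 25, 25, 1, 9, 4; Σd² = 80
ρ = 1 − 6·80/(7·48) = 1 − 480/336 = -0.429

-0.429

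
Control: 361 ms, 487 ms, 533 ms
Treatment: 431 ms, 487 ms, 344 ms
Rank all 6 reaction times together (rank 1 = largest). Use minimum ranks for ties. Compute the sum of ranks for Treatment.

Sorted (descending): 533, 487, 487, 431, 361, 344
The 2 values of 487 occupy positions 2–3 → each gets rank 2.
Treatment values → pooled ranks: 431→4, 487→2, 344→6
Rank sum = 4 + 2 + 6 = 12

12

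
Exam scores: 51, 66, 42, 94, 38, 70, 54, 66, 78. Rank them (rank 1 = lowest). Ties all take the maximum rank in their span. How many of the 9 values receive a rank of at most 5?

4

Sorted (ascending): 38, 42, 51, 54, 66, 66, 70, 78, 94
The 2 values of 66 occupy positions 5–6 → each gets rank 6.
Ranks ≤ 5: {1, 2, 3, 4} → 4 values.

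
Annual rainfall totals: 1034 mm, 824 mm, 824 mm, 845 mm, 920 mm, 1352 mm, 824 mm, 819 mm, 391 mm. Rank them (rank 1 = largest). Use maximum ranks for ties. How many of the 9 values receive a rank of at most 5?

Sorted (descending): 1352, 1034, 920, 845, 824, 824, 824, 819, 391
The 3 values of 824 occupy positions 5–7 → each gets rank 7.
Ranks ≤ 5: {1, 2, 3, 4} → 4 values.

4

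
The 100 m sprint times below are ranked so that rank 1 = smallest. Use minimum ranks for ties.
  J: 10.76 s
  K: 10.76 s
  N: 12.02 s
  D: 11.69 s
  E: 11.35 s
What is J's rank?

Sorted (ascending): 10.76, 10.76, 11.35, 11.69, 12.02
The 2 values of 10.76 occupy positions 1–2 → each gets rank 1.
J has value 10.76 s → rank 1.

1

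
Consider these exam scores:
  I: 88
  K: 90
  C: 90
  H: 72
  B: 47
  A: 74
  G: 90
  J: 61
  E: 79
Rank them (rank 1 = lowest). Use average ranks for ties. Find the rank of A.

Sorted (ascending): 47, 61, 72, 74, 79, 88, 90, 90, 90
The 3 values of 90 occupy positions 7–9 → average rank 8.
A has value 74 → rank 4.

4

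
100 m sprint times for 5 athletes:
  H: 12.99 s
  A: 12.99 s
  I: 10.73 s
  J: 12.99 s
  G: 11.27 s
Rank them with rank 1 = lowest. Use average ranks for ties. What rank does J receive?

4

Sorted (ascending): 10.73, 11.27, 12.99, 12.99, 12.99
The 3 values of 12.99 occupy positions 3–5 → average rank 4.
J has value 12.99 s → rank 4.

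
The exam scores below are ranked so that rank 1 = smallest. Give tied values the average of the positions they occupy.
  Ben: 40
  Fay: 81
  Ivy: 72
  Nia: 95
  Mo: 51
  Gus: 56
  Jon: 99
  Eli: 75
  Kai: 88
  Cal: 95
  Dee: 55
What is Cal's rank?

Sorted (ascending): 40, 51, 55, 56, 72, 75, 81, 88, 95, 95, 99
The 2 values of 95 occupy positions 9–10 → average rank (9+10)/2 = 9.5.
Cal has value 95 → rank 9.5.

9.5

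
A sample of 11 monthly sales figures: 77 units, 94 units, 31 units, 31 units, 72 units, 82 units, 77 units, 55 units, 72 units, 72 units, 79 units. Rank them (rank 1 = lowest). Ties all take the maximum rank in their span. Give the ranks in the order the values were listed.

8, 11, 2, 2, 6, 10, 8, 3, 6, 6, 9

Sorted (ascending): 31, 31, 55, 72, 72, 72, 77, 77, 79, 82, 94
The 2 values of 31 occupy positions 1–2 → each gets rank 2.
The 3 values of 72 occupy positions 4–6 → each gets rank 6.
The 2 values of 77 occupy positions 7–8 → each gets rank 8.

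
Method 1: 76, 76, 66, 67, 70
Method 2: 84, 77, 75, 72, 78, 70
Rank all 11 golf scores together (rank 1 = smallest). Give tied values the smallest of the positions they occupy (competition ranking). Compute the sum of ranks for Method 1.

Sorted (ascending): 66, 67, 70, 70, 72, 75, 76, 76, 77, 78, 84
The 2 values of 70 occupy positions 3–4 → each gets rank 3.
The 2 values of 76 occupy positions 7–8 → each gets rank 7.
Method 1 values → pooled ranks: 76→7, 76→7, 66→1, 67→2, 70→3
Rank sum = 7 + 7 + 1 + 2 + 3 = 20

20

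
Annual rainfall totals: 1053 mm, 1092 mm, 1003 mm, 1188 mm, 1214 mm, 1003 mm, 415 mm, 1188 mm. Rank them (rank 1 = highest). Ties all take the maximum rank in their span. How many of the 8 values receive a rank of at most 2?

1

Sorted (descending): 1214, 1188, 1188, 1092, 1053, 1003, 1003, 415
The 2 values of 1188 occupy positions 2–3 → each gets rank 3.
The 2 values of 1003 occupy positions 6–7 → each gets rank 7.
Ranks ≤ 2: {1} → 1 value.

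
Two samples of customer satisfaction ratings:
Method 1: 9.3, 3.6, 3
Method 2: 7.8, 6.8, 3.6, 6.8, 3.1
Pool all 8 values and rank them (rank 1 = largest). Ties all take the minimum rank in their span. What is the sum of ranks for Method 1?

14

Sorted (descending): 9.3, 7.8, 6.8, 6.8, 3.6, 3.6, 3.1, 3
The 2 values of 6.8 occupy positions 3–4 → each gets rank 3.
The 2 values of 3.6 occupy positions 5–6 → each gets rank 5.
Method 1 values → pooled ranks: 9.3→1, 3.6→5, 3→8
Rank sum = 1 + 5 + 8 = 14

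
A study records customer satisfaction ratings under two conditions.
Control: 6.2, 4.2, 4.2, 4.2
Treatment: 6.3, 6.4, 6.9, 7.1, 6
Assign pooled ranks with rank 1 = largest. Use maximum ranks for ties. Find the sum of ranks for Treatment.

Sorted (descending): 7.1, 6.9, 6.4, 6.3, 6.2, 6, 4.2, 4.2, 4.2
The 3 values of 4.2 occupy positions 7–9 → each gets rank 9.
Treatment values → pooled ranks: 6.3→4, 6.4→3, 6.9→2, 7.1→1, 6→6
Rank sum = 4 + 3 + 2 + 1 + 6 = 16

16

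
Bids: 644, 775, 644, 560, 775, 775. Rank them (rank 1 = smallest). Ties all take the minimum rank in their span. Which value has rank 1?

560

Sorted (ascending): 560, 644, 644, 775, 775, 775
The 2 values of 644 occupy positions 2–3 → each gets rank 2.
The 3 values of 775 occupy positions 4–6 → each gets rank 4.
Rank 1 → value 560.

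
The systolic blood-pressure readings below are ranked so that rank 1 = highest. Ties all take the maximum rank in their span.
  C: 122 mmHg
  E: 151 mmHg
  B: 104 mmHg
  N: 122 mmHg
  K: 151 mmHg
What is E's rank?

2

Sorted (descending): 151, 151, 122, 122, 104
The 2 values of 151 occupy positions 1–2 → each gets rank 2.
The 2 values of 122 occupy positions 3–4 → each gets rank 4.
E has value 151 mmHg → rank 2.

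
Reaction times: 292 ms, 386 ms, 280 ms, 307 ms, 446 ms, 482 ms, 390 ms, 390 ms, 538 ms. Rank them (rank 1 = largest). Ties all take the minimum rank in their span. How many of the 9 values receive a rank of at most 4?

5

Sorted (descending): 538, 482, 446, 390, 390, 386, 307, 292, 280
The 2 values of 390 occupy positions 4–5 → each gets rank 4.
Ranks ≤ 4: {1, 2, 3, 4, 4} → 5 values.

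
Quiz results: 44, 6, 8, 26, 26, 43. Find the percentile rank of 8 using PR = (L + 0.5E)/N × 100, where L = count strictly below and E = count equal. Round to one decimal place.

N = 6.
Strictly below 8: 1. Equal to 8: 1.
PR = (1 + 0.5·1)/6 × 100 = 25.0

25.0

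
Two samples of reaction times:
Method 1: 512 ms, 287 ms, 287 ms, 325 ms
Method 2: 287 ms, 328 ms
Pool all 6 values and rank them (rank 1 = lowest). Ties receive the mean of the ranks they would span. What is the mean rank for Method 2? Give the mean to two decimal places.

3.50

Sorted (ascending): 287, 287, 287, 325, 328, 512
The 3 values of 287 occupy positions 1–3 → average rank 2.
Method 2 values → pooled ranks: 287→2, 328→5
Mean rank = (2 + 5) / 2 = 3.50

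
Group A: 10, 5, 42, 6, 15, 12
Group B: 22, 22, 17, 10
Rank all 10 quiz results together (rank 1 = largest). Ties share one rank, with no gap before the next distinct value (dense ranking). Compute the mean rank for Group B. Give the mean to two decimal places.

3.25

Sorted (descending): 42, 22, 22, 17, 15, 12, 10, 10, 6, 5
The 2 values of 22 share dense rank 2.
The 2 values of 10 share dense rank 6.
Remaining distinct values take the next consecutive integers.
Group B values → pooled ranks: 22→2, 22→2, 17→3, 10→6
Mean rank = (2 + 2 + 3 + 6) / 4 = 3.25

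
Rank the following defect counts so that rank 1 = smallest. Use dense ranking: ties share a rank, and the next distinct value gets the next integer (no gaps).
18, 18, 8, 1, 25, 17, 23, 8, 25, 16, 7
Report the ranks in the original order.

Sorted (ascending): 1, 7, 8, 8, 16, 17, 18, 18, 23, 25, 25
The 2 values of 8 share dense rank 3.
The 2 values of 18 share dense rank 6.
The 2 values of 25 share dense rank 8.
Remaining distinct values take the next consecutive integers.

6, 6, 3, 1, 8, 5, 7, 3, 8, 4, 2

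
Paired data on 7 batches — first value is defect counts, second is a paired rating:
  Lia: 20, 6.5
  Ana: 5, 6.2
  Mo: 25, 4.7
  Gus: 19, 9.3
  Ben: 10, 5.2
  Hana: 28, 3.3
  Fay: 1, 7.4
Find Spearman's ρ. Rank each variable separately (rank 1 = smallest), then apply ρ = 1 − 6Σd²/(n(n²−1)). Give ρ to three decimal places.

Ranks of variable 1: 5, 2, 6, 4, 3, 7, 1
Ranks of variable 2: 5, 4, 2, 7, 3, 1, 6
d = r₁ − r₂: 0, -2, 4, -3, 0, 6, -5
d²: 0, 4, 16, 9, 0, 36, 25; Σd² = 90
ρ = 1 − 6·90/(7·48) = 1 − 540/336 = -0.607

-0.607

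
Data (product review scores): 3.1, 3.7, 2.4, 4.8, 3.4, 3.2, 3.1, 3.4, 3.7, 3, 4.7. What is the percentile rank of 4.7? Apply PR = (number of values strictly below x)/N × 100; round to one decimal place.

N = 11.
Strictly below 4.7: 9. Equal to 4.7: 1.
PR = 9/11 × 100 = 81.8

81.8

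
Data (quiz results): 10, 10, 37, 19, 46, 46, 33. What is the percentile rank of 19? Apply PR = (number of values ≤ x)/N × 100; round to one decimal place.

N = 7.
Strictly below 19: 2. Equal to 19: 1.
PR = 3/7 × 100 = 42.9

42.9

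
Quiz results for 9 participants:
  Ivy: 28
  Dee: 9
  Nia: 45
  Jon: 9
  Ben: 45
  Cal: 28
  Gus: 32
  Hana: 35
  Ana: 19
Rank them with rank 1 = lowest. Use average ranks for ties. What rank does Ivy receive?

4.5

Sorted (ascending): 9, 9, 19, 28, 28, 32, 35, 45, 45
The 2 values of 9 occupy positions 1–2 → average rank (1+2)/2 = 1.5.
The 2 values of 28 occupy positions 4–5 → average rank (4+5)/2 = 4.5.
The 2 values of 45 occupy positions 8–9 → average rank (8+9)/2 = 8.5.
Ivy has value 28 → rank 4.5.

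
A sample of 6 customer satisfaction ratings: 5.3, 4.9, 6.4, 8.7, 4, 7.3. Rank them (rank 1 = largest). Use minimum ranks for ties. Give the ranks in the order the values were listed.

Sorted (descending): 8.7, 7.3, 6.4, 5.3, 4.9, 4
No ties — each value takes its position as its rank.

4, 5, 3, 1, 6, 2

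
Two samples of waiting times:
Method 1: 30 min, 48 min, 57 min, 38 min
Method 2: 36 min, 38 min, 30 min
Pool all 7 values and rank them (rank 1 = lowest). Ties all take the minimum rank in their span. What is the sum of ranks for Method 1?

18

Sorted (ascending): 30, 30, 36, 38, 38, 48, 57
The 2 values of 30 occupy positions 1–2 → each gets rank 1.
The 2 values of 38 occupy positions 4–5 → each gets rank 4.
Method 1 values → pooled ranks: 30→1, 48→6, 57→7, 38→4
Rank sum = 1 + 6 + 7 + 4 = 18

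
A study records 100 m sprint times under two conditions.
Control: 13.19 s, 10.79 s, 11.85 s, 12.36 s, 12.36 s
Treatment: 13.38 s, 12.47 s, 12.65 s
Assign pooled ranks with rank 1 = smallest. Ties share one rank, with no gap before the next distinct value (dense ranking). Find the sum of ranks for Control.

Sorted (ascending): 10.79, 11.85, 12.36, 12.36, 12.47, 12.65, 13.19, 13.38
The 2 values of 12.36 share dense rank 3.
Remaining distinct values take the next consecutive integers.
Control values → pooled ranks: 13.19→6, 10.79→1, 11.85→2, 12.36→3, 12.36→3
Rank sum = 6 + 1 + 2 + 3 + 3 = 15

15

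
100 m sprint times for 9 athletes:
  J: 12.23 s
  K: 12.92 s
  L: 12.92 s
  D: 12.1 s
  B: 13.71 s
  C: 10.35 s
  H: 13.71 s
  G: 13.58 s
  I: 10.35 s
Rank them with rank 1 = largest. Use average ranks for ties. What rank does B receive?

Sorted (descending): 13.71, 13.71, 13.58, 12.92, 12.92, 12.23, 12.1, 10.35, 10.35
The 2 values of 13.71 occupy positions 1–2 → average rank (1+2)/2 = 1.5.
The 2 values of 12.92 occupy positions 4–5 → average rank (4+5)/2 = 4.5.
The 2 values of 10.35 occupy positions 8–9 → average rank (8+9)/2 = 8.5.
B has value 13.71 s → rank 1.5.

1.5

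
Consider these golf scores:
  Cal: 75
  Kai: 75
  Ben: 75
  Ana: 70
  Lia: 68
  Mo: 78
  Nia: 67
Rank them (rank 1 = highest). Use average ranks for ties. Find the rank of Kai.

Sorted (descending): 78, 75, 75, 75, 70, 68, 67
The 3 values of 75 occupy positions 2–4 → average rank 3.
Kai has value 75 → rank 3.

3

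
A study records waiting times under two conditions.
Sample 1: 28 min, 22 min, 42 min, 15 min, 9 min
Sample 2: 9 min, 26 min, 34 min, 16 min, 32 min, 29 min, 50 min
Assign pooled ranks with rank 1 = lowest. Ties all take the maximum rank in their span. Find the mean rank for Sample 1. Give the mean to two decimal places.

5.60

Sorted (ascending): 9, 9, 15, 16, 22, 26, 28, 29, 32, 34, 42, 50
The 2 values of 9 occupy positions 1–2 → each gets rank 2.
Sample 1 values → pooled ranks: 28→7, 22→5, 42→11, 15→3, 9→2
Mean rank = (7 + 5 + 11 + 3 + 2) / 5 = 5.60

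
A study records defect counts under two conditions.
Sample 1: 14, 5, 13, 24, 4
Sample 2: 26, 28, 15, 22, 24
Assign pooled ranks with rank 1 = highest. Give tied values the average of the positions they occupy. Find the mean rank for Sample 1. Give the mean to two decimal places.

7.50

Sorted (descending): 28, 26, 24, 24, 22, 15, 14, 13, 5, 4
The 2 values of 24 occupy positions 3–4 → average rank (3+4)/2 = 3.5.
Sample 1 values → pooled ranks: 14→7, 5→9, 13→8, 24→3.5, 4→10
Mean rank = (7 + 9 + 8 + 3.5 + 10) / 5 = 7.50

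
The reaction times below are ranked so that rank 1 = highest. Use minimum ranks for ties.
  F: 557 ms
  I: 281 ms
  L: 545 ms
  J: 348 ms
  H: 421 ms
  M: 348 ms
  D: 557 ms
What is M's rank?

5

Sorted (descending): 557, 557, 545, 421, 348, 348, 281
The 2 values of 557 occupy positions 1–2 → each gets rank 1.
The 2 values of 348 occupy positions 5–6 → each gets rank 5.
M has value 348 ms → rank 5.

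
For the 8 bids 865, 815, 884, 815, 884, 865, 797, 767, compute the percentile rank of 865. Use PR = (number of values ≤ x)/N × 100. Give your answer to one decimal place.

75.0

N = 8.
Strictly below 865: 4. Equal to 865: 2.
PR = 6/8 × 100 = 75.0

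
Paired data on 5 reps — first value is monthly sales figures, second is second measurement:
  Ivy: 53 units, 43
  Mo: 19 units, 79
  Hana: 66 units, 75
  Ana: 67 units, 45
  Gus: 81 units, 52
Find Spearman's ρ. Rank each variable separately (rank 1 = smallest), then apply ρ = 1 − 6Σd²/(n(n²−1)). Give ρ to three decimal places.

Ranks of variable 1: 2, 1, 3, 4, 5
Ranks of variable 2: 1, 5, 4, 2, 3
d = r₁ − r₂: 1, -4, -1, 2, 2
d²: 1, 16, 1, 4, 4; Σd² = 26
ρ = 1 − 6·26/(5·24) = 1 − 156/120 = -0.300

-0.300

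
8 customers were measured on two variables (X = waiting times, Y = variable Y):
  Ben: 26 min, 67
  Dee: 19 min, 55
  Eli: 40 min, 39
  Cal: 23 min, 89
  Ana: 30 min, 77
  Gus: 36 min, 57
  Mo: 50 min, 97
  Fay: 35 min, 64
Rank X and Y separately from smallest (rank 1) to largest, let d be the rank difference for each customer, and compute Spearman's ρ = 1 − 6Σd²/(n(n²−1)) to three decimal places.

0.048

Ranks of variable 1: 3, 1, 7, 2, 4, 6, 8, 5
Ranks of variable 2: 5, 2, 1, 7, 6, 3, 8, 4
d = r₁ − r₂: -2, -1, 6, -5, -2, 3, 0, 1
d²: 4, 1, 36, 25, 4, 9, 0, 1; Σd² = 80
ρ = 1 − 6·80/(8·63) = 1 − 480/504 = 0.048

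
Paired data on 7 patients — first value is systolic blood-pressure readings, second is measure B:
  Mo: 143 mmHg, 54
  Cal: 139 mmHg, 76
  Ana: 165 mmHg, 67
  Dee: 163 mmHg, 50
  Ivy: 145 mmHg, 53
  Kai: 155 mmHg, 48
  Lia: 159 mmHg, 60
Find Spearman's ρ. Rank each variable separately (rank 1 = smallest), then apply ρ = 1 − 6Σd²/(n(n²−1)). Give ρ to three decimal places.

-0.179

Ranks of variable 1: 2, 1, 7, 6, 3, 4, 5
Ranks of variable 2: 4, 7, 6, 2, 3, 1, 5
d = r₁ − r₂: -2, -6, 1, 4, 0, 3, 0
d²: 4, 36, 1, 16, 0, 9, 0; Σd² = 66
ρ = 1 − 6·66/(7·48) = 1 − 396/336 = -0.179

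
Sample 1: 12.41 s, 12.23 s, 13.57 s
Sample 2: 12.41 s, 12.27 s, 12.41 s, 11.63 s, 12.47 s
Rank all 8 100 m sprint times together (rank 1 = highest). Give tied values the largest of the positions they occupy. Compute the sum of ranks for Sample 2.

26

Sorted (descending): 13.57, 12.47, 12.41, 12.41, 12.41, 12.27, 12.23, 11.63
The 3 values of 12.41 occupy positions 3–5 → each gets rank 5.
Sample 2 values → pooled ranks: 12.41→5, 12.27→6, 12.41→5, 11.63→8, 12.47→2
Rank sum = 5 + 6 + 5 + 8 + 2 = 26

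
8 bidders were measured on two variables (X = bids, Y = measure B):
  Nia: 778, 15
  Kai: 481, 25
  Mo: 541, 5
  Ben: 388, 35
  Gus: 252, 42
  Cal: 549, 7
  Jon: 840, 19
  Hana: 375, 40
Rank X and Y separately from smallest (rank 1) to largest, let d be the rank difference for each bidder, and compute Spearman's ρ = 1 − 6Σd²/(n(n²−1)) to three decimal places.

-0.762

Ranks of variable 1: 7, 4, 5, 3, 1, 6, 8, 2
Ranks of variable 2: 3, 5, 1, 6, 8, 2, 4, 7
d = r₁ − r₂: 4, -1, 4, -3, -7, 4, 4, -5
d²: 16, 1, 16, 9, 49, 16, 16, 25; Σd² = 148
ρ = 1 − 6·148/(8·63) = 1 − 888/504 = -0.762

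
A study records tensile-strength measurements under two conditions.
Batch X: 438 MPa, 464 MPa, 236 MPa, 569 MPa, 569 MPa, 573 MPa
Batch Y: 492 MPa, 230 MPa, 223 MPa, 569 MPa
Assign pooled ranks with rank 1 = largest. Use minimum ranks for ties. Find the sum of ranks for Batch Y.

Sorted (descending): 573, 569, 569, 569, 492, 464, 438, 236, 230, 223
The 3 values of 569 occupy positions 2–4 → each gets rank 2.
Batch Y values → pooled ranks: 492→5, 230→9, 223→10, 569→2
Rank sum = 5 + 9 + 10 + 2 = 26

26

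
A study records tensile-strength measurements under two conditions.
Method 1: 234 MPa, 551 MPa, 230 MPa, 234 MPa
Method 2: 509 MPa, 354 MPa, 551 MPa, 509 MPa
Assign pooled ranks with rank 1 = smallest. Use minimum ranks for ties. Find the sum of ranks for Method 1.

12

Sorted (ascending): 230, 234, 234, 354, 509, 509, 551, 551
The 2 values of 234 occupy positions 2–3 → each gets rank 2.
The 2 values of 509 occupy positions 5–6 → each gets rank 5.
The 2 values of 551 occupy positions 7–8 → each gets rank 7.
Method 1 values → pooled ranks: 234→2, 551→7, 230→1, 234→2
Rank sum = 2 + 7 + 1 + 2 = 12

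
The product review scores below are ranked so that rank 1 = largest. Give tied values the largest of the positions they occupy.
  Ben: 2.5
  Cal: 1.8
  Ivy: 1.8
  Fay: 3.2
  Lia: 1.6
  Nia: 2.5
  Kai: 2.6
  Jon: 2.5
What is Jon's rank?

5

Sorted (descending): 3.2, 2.6, 2.5, 2.5, 2.5, 1.8, 1.8, 1.6
The 3 values of 2.5 occupy positions 3–5 → each gets rank 5.
The 2 values of 1.8 occupy positions 6–7 → each gets rank 7.
Jon has value 2.5 → rank 5.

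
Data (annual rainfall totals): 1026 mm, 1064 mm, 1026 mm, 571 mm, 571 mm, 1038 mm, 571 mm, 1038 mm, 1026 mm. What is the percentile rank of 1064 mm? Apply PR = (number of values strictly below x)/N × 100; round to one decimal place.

N = 9.
Strictly below 1064: 8. Equal to 1064: 1.
PR = 8/9 × 100 = 88.9

88.9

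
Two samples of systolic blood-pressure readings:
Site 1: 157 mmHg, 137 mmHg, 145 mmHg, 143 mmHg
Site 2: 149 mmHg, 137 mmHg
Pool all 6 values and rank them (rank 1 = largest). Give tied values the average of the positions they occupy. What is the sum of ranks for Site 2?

Sorted (descending): 157, 149, 145, 143, 137, 137
The 2 values of 137 occupy positions 5–6 → average rank (5+6)/2 = 5.5.
Site 2 values → pooled ranks: 149→2, 137→5.5
Rank sum = 2 + 5.5 = 7.5

7.5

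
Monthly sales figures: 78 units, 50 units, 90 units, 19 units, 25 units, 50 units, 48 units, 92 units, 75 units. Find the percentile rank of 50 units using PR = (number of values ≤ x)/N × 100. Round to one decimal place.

N = 9.
Strictly below 50: 3. Equal to 50: 2.
PR = 5/9 × 100 = 55.6

55.6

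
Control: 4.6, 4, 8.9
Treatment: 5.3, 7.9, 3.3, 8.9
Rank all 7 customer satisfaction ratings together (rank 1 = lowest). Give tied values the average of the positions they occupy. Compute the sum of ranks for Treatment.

Sorted (ascending): 3.3, 4, 4.6, 5.3, 7.9, 8.9, 8.9
The 2 values of 8.9 occupy positions 6–7 → average rank (6+7)/2 = 6.5.
Treatment values → pooled ranks: 5.3→4, 7.9→5, 3.3→1, 8.9→6.5
Rank sum = 4 + 5 + 1 + 6.5 = 16.5

16.5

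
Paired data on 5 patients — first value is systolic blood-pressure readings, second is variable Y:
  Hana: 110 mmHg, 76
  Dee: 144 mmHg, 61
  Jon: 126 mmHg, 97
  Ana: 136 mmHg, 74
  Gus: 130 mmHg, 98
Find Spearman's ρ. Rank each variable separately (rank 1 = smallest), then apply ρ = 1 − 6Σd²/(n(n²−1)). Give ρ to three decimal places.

Ranks of variable 1: 1, 5, 2, 4, 3
Ranks of variable 2: 3, 1, 4, 2, 5
d = r₁ − r₂: -2, 4, -2, 2, -2
d²: 4, 16, 4, 4, 4; Σd² = 32
ρ = 1 − 6·32/(5·24) = 1 − 192/120 = -0.600

-0.600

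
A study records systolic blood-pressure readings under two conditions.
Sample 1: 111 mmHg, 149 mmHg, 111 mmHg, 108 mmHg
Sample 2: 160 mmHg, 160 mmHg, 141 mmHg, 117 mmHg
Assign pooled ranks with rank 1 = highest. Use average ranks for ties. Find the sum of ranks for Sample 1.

Sorted (descending): 160, 160, 149, 141, 117, 111, 111, 108
The 2 values of 160 occupy positions 1–2 → average rank (1+2)/2 = 1.5.
The 2 values of 111 occupy positions 6–7 → average rank (6+7)/2 = 6.5.
Sample 1 values → pooled ranks: 111→6.5, 149→3, 111→6.5, 108→8
Rank sum = 6.5 + 3 + 6.5 + 8 = 24

24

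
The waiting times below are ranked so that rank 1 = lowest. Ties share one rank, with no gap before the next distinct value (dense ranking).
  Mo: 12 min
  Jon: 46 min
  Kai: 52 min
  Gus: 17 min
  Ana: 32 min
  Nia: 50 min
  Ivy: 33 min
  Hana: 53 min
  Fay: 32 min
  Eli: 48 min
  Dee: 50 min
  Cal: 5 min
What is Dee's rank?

8

Sorted (ascending): 5, 12, 17, 32, 32, 33, 46, 48, 50, 50, 52, 53
The 2 values of 32 share dense rank 4.
The 2 values of 50 share dense rank 8.
Remaining distinct values take the next consecutive integers.
Dee has value 50 min → rank 8.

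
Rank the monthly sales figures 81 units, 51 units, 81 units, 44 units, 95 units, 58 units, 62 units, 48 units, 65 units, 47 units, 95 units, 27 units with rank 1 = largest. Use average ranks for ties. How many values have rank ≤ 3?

Sorted (descending): 95, 95, 81, 81, 65, 62, 58, 51, 48, 47, 44, 27
The 2 values of 95 occupy positions 1–2 → average rank (1+2)/2 = 1.5.
The 2 values of 81 occupy positions 3–4 → average rank (3+4)/2 = 3.5.
Ranks ≤ 3: {1.5, 1.5} → 2 values.

2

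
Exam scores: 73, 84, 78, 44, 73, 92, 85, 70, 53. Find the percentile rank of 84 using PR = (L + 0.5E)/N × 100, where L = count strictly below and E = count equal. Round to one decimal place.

72.2

N = 9.
Strictly below 84: 6. Equal to 84: 1.
PR = (6 + 0.5·1)/9 × 100 = 72.2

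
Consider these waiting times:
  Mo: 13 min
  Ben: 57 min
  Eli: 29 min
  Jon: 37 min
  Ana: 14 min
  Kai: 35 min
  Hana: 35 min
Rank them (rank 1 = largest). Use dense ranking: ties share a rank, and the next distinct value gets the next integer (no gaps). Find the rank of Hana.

3

Sorted (descending): 57, 37, 35, 35, 29, 14, 13
The 2 values of 35 share dense rank 3.
Remaining distinct values take the next consecutive integers.
Hana has value 35 min → rank 3.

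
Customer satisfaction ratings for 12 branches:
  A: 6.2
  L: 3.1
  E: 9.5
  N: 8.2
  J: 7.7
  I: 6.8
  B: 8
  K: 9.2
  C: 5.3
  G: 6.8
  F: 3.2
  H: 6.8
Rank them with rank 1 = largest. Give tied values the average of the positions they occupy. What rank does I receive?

Sorted (descending): 9.5, 9.2, 8.2, 8, 7.7, 6.8, 6.8, 6.8, 6.2, 5.3, 3.2, 3.1
The 3 values of 6.8 occupy positions 6–8 → average rank 7.
I has value 6.8 → rank 7.

7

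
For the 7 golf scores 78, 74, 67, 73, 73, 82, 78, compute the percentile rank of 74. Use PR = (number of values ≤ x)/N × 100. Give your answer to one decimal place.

57.1

N = 7.
Strictly below 74: 3. Equal to 74: 1.
PR = 4/7 × 100 = 57.1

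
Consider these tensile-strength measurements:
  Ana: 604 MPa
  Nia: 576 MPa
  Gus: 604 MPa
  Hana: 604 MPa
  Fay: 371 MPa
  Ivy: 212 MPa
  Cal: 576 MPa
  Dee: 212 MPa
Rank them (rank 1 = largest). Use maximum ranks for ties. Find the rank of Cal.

Sorted (descending): 604, 604, 604, 576, 576, 371, 212, 212
The 3 values of 604 occupy positions 1–3 → each gets rank 3.
The 2 values of 576 occupy positions 4–5 → each gets rank 5.
The 2 values of 212 occupy positions 7–8 → each gets rank 8.
Cal has value 576 MPa → rank 5.

5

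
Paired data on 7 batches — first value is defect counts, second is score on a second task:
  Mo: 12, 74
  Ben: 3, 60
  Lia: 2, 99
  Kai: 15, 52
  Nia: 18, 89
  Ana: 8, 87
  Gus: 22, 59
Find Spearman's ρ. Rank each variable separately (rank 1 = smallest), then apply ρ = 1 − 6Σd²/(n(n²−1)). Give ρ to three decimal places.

Ranks of variable 1: 4, 2, 1, 5, 6, 3, 7
Ranks of variable 2: 4, 3, 7, 1, 6, 5, 2
d = r₁ − r₂: 0, -1, -6, 4, 0, -2, 5
d²: 0, 1, 36, 16, 0, 4, 25; Σd² = 82
ρ = 1 − 6·82/(7·48) = 1 − 492/336 = -0.464

-0.464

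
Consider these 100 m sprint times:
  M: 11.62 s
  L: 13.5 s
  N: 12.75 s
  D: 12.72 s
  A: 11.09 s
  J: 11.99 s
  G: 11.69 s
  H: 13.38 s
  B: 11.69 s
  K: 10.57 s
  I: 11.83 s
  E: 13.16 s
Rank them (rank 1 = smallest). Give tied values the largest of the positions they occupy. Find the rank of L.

Sorted (ascending): 10.57, 11.09, 11.62, 11.69, 11.69, 11.83, 11.99, 12.72, 12.75, 13.16, 13.38, 13.5
The 2 values of 11.69 occupy positions 4–5 → each gets rank 5.
L has value 13.5 s → rank 12.

12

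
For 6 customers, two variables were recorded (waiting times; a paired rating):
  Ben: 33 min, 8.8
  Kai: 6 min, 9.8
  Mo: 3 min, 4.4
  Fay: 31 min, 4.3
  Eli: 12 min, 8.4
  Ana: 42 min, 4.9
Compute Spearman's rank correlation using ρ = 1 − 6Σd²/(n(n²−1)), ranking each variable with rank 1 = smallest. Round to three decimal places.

-0.029

Ranks of variable 1: 5, 2, 1, 4, 3, 6
Ranks of variable 2: 5, 6, 2, 1, 4, 3
d = r₁ − r₂: 0, -4, -1, 3, -1, 3
d²: 0, 16, 1, 9, 1, 9; Σd² = 36
ρ = 1 − 6·36/(6·35) = 1 − 216/210 = -0.029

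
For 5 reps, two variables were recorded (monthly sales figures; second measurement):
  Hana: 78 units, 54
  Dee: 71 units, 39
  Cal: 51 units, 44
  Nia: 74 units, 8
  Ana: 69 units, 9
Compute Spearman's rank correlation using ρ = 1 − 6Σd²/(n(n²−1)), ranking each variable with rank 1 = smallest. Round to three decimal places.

Ranks of variable 1: 5, 3, 1, 4, 2
Ranks of variable 2: 5, 3, 4, 1, 2
d = r₁ − r₂: 0, 0, -3, 3, 0
d²: 0, 0, 9, 9, 0; Σd² = 18
ρ = 1 − 6·18/(5·24) = 1 − 108/120 = 0.100

0.100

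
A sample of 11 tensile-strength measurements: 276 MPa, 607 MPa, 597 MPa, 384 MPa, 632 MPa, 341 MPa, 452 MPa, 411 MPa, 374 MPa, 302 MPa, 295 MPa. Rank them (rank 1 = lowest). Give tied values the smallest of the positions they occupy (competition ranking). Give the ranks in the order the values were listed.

Sorted (ascending): 276, 295, 302, 341, 374, 384, 411, 452, 597, 607, 632
No ties — each value takes its position as its rank.

1, 10, 9, 6, 11, 4, 8, 7, 5, 3, 2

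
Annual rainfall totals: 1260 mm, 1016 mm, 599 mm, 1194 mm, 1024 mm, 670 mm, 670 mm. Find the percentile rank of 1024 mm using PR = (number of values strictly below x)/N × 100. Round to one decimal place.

57.1

N = 7.
Strictly below 1024: 4. Equal to 1024: 1.
PR = 4/7 × 100 = 57.1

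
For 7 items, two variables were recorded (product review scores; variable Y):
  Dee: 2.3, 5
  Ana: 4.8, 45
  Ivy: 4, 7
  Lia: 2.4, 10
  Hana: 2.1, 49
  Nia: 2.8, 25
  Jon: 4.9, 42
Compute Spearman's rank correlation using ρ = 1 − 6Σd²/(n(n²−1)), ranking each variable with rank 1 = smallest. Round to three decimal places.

Ranks of variable 1: 2, 6, 5, 3, 1, 4, 7
Ranks of variable 2: 1, 6, 2, 3, 7, 4, 5
d = r₁ − r₂: 1, 0, 3, 0, -6, 0, 2
d²: 1, 0, 9, 0, 36, 0, 4; Σd² = 50
ρ = 1 − 6·50/(7·48) = 1 − 300/336 = 0.107

0.107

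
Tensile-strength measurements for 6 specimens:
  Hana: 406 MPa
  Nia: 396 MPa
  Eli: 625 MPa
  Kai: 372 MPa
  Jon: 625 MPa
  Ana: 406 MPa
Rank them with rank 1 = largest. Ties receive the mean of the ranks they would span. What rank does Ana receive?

Sorted (descending): 625, 625, 406, 406, 396, 372
The 2 values of 625 occupy positions 1–2 → average rank (1+2)/2 = 1.5.
The 2 values of 406 occupy positions 3–4 → average rank (3+4)/2 = 3.5.
Ana has value 406 MPa → rank 3.5.

3.5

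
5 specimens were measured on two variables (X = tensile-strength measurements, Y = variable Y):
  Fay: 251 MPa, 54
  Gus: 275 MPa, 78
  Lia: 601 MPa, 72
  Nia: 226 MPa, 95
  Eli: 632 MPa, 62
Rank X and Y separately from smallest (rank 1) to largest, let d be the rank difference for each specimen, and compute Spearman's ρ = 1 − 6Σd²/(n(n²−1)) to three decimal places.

Ranks of variable 1: 2, 3, 4, 1, 5
Ranks of variable 2: 1, 4, 3, 5, 2
d = r₁ − r₂: 1, -1, 1, -4, 3
d²: 1, 1, 1, 16, 9; Σd² = 28
ρ = 1 − 6·28/(5·24) = 1 − 168/120 = -0.400

-0.400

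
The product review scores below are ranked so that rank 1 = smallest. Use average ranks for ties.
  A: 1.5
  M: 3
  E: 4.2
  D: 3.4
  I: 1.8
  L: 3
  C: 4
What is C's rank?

Sorted (ascending): 1.5, 1.8, 3, 3, 3.4, 4, 4.2
The 2 values of 3 occupy positions 3–4 → average rank (3+4)/2 = 3.5.
C has value 4 → rank 6.

6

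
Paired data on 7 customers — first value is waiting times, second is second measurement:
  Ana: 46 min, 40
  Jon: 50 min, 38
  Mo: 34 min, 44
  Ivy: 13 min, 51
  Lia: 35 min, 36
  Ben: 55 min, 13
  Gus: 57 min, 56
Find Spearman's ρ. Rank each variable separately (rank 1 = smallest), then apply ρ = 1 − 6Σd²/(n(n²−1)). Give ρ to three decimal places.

Ranks of variable 1: 4, 5, 2, 1, 3, 6, 7
Ranks of variable 2: 4, 3, 5, 6, 2, 1, 7
d = r₁ − r₂: 0, 2, -3, -5, 1, 5, 0
d²: 0, 4, 9, 25, 1, 25, 0; Σd² = 64
ρ = 1 − 6·64/(7·48) = 1 − 384/336 = -0.143

-0.143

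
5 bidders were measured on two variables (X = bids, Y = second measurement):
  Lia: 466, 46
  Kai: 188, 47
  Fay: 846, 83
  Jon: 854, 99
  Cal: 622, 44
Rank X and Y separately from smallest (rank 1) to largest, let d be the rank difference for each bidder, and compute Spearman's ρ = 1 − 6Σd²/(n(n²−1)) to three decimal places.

Ranks of variable 1: 2, 1, 4, 5, 3
Ranks of variable 2: 2, 3, 4, 5, 1
d = r₁ − r₂: 0, -2, 0, 0, 2
d²: 0, 4, 0, 0, 4; Σd² = 8
ρ = 1 − 6·8/(5·24) = 1 − 48/120 = 0.600

0.600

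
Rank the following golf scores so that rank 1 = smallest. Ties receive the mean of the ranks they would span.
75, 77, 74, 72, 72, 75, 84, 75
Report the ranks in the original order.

Sorted (ascending): 72, 72, 74, 75, 75, 75, 77, 84
The 2 values of 72 occupy positions 1–2 → average rank (1+2)/2 = 1.5.
The 3 values of 75 occupy positions 4–6 → average rank 5.

5, 7, 3, 1.5, 1.5, 5, 8, 5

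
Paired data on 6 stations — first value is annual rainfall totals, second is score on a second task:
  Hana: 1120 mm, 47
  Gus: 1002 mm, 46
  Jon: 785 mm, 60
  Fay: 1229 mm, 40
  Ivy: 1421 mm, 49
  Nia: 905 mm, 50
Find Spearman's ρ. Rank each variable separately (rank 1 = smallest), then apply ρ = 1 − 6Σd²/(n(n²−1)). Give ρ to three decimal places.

-0.600

Ranks of variable 1: 4, 3, 1, 5, 6, 2
Ranks of variable 2: 3, 2, 6, 1, 4, 5
d = r₁ − r₂: 1, 1, -5, 4, 2, -3
d²: 1, 1, 25, 16, 4, 9; Σd² = 56
ρ = 1 − 6·56/(6·35) = 1 − 336/210 = -0.600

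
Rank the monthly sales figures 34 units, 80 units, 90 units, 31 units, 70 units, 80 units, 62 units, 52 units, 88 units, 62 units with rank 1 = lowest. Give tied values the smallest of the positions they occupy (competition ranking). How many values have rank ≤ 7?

8

Sorted (ascending): 31, 34, 52, 62, 62, 70, 80, 80, 88, 90
The 2 values of 62 occupy positions 4–5 → each gets rank 4.
The 2 values of 80 occupy positions 7–8 → each gets rank 7.
Ranks ≤ 7: {1, 2, 3, 4, 4, 6, 7, 7} → 8 values.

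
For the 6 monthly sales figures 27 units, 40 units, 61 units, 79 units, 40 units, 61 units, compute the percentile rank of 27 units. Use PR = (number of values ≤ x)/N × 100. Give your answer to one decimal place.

16.7

N = 6.
Strictly below 27: 0. Equal to 27: 1.
PR = 1/6 × 100 = 16.7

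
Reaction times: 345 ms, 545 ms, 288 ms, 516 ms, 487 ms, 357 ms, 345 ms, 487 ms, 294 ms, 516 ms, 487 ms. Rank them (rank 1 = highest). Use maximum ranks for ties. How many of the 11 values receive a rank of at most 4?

3

Sorted (descending): 545, 516, 516, 487, 487, 487, 357, 345, 345, 294, 288
The 2 values of 516 occupy positions 2–3 → each gets rank 3.
The 3 values of 487 occupy positions 4–6 → each gets rank 6.
The 2 values of 345 occupy positions 8–9 → each gets rank 9.
Ranks ≤ 4: {1, 3, 3} → 3 values.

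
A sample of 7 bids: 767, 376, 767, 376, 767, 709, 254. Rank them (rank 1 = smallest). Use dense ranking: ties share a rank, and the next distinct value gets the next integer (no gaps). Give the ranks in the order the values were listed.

Sorted (ascending): 254, 376, 376, 709, 767, 767, 767
The 2 values of 376 share dense rank 2.
The 3 values of 767 share dense rank 4.
Remaining distinct values take the next consecutive integers.

4, 2, 4, 2, 4, 3, 1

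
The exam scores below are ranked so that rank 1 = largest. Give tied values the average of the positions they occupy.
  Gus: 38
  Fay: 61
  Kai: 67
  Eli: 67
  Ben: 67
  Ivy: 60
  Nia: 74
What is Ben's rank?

3

Sorted (descending): 74, 67, 67, 67, 61, 60, 38
The 3 values of 67 occupy positions 2–4 → average rank 3.
Ben has value 67 → rank 3.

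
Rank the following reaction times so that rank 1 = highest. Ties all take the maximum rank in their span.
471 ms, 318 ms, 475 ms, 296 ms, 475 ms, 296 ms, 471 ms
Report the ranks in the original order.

4, 5, 2, 7, 2, 7, 4

Sorted (descending): 475, 475, 471, 471, 318, 296, 296
The 2 values of 475 occupy positions 1–2 → each gets rank 2.
The 2 values of 471 occupy positions 3–4 → each gets rank 4.
The 2 values of 296 occupy positions 6–7 → each gets rank 7.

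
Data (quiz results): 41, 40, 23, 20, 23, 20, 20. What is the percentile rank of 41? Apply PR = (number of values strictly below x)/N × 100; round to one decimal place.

85.7

N = 7.
Strictly below 41: 6. Equal to 41: 1.
PR = 6/7 × 100 = 85.7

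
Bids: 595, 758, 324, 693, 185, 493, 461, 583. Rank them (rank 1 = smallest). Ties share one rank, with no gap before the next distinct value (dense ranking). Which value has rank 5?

Sorted (ascending): 185, 324, 461, 493, 583, 595, 693, 758
No ties — each value takes its position as its rank.
Rank 5 → value 583.

583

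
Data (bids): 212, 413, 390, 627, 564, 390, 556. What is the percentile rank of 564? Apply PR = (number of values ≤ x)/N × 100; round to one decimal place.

N = 7.
Strictly below 564: 5. Equal to 564: 1.
PR = 6/7 × 100 = 85.7

85.7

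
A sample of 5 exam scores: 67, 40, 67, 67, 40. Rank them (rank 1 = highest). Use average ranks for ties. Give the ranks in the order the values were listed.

Sorted (descending): 67, 67, 67, 40, 40
The 3 values of 67 occupy positions 1–3 → average rank 2.
The 2 values of 40 occupy positions 4–5 → average rank (4+5)/2 = 4.5.

2, 4.5, 2, 2, 4.5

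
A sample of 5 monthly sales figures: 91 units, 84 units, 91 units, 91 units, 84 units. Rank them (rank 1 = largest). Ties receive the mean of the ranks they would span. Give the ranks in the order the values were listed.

Sorted (descending): 91, 91, 91, 84, 84
The 3 values of 91 occupy positions 1–3 → average rank 2.
The 2 values of 84 occupy positions 4–5 → average rank (4+5)/2 = 4.5.

2, 4.5, 2, 2, 4.5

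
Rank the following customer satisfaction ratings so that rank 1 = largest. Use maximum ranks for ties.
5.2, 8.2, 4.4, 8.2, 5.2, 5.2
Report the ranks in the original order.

5, 2, 6, 2, 5, 5

Sorted (descending): 8.2, 8.2, 5.2, 5.2, 5.2, 4.4
The 2 values of 8.2 occupy positions 1–2 → each gets rank 2.
The 3 values of 5.2 occupy positions 3–5 → each gets rank 5.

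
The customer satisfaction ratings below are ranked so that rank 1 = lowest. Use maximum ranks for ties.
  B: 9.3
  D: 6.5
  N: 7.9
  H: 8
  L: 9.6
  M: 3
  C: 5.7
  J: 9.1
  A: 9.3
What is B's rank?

Sorted (ascending): 3, 5.7, 6.5, 7.9, 8, 9.1, 9.3, 9.3, 9.6
The 2 values of 9.3 occupy positions 7–8 → each gets rank 8.
B has value 9.3 → rank 8.

8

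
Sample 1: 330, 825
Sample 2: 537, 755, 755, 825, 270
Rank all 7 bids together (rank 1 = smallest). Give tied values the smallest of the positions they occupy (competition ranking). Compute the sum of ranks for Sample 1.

8

Sorted (ascending): 270, 330, 537, 755, 755, 825, 825
The 2 values of 755 occupy positions 4–5 → each gets rank 4.
The 2 values of 825 occupy positions 6–7 → each gets rank 6.
Sample 1 values → pooled ranks: 330→2, 825→6
Rank sum = 2 + 6 = 8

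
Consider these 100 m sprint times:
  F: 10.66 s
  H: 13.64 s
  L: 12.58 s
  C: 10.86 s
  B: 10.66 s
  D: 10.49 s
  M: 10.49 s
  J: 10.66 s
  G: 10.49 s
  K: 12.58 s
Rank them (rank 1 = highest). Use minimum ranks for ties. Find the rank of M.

Sorted (descending): 13.64, 12.58, 12.58, 10.86, 10.66, 10.66, 10.66, 10.49, 10.49, 10.49
The 2 values of 12.58 occupy positions 2–3 → each gets rank 2.
The 3 values of 10.66 occupy positions 5–7 → each gets rank 5.
The 3 values of 10.49 occupy positions 8–10 → each gets rank 8.
M has value 10.49 s → rank 8.

8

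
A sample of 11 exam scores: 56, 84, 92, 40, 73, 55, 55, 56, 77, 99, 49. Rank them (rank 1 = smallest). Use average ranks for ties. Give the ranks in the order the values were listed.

5.5, 9, 10, 1, 7, 3.5, 3.5, 5.5, 8, 11, 2

Sorted (ascending): 40, 49, 55, 55, 56, 56, 73, 77, 84, 92, 99
The 2 values of 55 occupy positions 3–4 → average rank (3+4)/2 = 3.5.
The 2 values of 56 occupy positions 5–6 → average rank (5+6)/2 = 5.5.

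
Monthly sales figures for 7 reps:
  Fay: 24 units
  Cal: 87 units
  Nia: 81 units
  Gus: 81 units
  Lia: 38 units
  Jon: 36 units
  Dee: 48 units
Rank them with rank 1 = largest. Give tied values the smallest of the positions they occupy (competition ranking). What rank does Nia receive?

2

Sorted (descending): 87, 81, 81, 48, 38, 36, 24
The 2 values of 81 occupy positions 2–3 → each gets rank 2.
Nia has value 81 units → rank 2.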